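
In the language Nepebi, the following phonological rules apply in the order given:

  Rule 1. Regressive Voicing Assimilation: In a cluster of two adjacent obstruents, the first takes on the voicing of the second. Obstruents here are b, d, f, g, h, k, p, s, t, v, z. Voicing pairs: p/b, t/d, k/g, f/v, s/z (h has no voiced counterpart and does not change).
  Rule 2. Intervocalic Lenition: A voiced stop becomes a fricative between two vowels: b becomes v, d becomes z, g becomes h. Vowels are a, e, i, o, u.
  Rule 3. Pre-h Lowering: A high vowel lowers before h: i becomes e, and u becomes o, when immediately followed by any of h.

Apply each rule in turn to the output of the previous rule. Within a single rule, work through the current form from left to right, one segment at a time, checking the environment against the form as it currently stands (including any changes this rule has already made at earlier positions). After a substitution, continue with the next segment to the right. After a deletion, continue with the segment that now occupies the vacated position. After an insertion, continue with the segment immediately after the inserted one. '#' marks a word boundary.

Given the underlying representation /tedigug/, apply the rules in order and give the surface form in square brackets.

Rule 1 Regressive Voicing Assimilation: no change — [tedigug]
Rule 2 Intervocalic Lenition: [tedigug] → [tezihug]
Rule 3 Pre-h Lowering: [tezihug] → [tezehug]

[tezehug]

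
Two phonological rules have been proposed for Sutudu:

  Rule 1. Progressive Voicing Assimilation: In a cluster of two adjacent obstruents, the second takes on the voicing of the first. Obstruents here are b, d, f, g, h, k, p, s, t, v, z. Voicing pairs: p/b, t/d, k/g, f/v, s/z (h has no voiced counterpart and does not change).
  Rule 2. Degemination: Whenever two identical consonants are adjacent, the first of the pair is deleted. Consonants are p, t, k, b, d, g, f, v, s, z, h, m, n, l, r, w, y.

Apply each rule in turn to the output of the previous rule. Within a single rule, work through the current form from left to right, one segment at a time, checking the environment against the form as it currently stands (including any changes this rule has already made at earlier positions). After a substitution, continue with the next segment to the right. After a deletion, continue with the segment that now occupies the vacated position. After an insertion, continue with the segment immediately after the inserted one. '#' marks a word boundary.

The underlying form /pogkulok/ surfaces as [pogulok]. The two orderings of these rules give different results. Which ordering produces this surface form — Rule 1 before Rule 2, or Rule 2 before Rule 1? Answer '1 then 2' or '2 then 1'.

1 then 2

Order 1 then 2:
  1 Progressive Voicing Assimilation: [pogkulok] → [poggulok]
  2 Degemination: [poggulok] → [pogulok]
  result: [pogulok]
Order 2 then 1:
  2 Degemination: no change — [pogkulok]
  1 Progressive Voicing Assimilation: [pogkulok] → [poggulok]
  result: [poggulok]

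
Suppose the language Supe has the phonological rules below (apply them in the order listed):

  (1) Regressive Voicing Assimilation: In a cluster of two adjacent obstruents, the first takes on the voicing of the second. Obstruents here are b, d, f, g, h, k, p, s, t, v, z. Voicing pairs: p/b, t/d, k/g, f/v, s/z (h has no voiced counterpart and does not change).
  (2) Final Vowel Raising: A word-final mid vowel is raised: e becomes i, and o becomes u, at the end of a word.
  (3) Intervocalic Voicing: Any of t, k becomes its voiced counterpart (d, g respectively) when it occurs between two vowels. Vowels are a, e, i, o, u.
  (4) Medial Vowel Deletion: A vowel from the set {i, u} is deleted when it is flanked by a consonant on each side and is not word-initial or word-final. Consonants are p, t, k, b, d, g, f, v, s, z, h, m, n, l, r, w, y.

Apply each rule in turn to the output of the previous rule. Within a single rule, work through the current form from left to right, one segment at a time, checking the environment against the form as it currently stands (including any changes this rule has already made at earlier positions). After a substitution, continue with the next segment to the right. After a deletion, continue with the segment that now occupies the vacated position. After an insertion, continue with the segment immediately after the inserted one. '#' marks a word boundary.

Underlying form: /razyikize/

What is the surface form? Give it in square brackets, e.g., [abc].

[razygzi]

(1) Regressive Voicing Assimilation: no change — [razyikize]
(2) Final Vowel Raising: [razyikize] → [razyikizi]
(3) Intervocalic Voicing: [razyikizi] → [razyigizi]
(4) Medial Vowel Deletion: [razyigizi] → [razygzi]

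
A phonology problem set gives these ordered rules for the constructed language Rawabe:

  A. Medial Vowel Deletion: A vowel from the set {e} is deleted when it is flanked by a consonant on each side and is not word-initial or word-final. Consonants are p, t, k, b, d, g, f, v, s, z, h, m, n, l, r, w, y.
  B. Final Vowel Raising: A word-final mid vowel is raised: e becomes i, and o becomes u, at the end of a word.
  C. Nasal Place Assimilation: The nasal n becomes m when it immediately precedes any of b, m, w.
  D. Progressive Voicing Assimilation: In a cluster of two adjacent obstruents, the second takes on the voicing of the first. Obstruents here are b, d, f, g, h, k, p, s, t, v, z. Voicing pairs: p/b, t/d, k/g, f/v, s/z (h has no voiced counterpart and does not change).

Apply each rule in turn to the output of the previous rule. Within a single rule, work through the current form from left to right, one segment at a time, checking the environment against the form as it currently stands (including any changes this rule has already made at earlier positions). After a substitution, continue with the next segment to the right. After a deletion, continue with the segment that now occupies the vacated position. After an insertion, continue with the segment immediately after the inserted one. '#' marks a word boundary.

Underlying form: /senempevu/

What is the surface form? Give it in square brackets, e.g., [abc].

[smmpfu]

A Medial Vowel Deletion: [senempevu] → [snmpvu]
B Final Vowel Raising: no change — [snmpvu]
C Nasal Place Assimilation: [snmpvu] → [smmpvu]
D Progressive Voicing Assimilation: [smmpvu] → [smmpfu]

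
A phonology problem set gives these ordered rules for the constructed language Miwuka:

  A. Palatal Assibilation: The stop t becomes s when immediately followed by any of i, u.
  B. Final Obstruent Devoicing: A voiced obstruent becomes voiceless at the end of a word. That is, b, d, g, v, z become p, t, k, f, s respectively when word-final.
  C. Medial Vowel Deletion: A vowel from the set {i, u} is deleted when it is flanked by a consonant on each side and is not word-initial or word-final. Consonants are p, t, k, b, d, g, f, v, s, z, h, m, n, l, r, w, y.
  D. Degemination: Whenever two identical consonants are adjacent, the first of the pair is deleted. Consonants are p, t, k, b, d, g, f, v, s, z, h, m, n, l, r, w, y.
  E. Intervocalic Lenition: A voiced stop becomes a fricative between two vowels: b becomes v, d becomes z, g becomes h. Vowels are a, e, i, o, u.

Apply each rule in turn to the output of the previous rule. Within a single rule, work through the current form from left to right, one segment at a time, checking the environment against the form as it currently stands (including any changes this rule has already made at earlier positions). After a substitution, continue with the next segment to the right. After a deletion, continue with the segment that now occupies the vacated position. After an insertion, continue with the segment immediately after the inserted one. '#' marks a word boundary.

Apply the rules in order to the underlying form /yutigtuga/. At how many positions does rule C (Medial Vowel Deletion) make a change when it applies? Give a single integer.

3

A Palatal Assibilation: [yutigtuga] → [yusigsuga]
B Final Obstruent Devoicing: no change — [yusigsuga]
C Medial Vowel Deletion: [yusigsuga] → [ysgsga]
D Degemination: no change — [ysgsga]
E Intervocalic Lenition: no change — [ysgsga]
Rule C changed 3 position(s).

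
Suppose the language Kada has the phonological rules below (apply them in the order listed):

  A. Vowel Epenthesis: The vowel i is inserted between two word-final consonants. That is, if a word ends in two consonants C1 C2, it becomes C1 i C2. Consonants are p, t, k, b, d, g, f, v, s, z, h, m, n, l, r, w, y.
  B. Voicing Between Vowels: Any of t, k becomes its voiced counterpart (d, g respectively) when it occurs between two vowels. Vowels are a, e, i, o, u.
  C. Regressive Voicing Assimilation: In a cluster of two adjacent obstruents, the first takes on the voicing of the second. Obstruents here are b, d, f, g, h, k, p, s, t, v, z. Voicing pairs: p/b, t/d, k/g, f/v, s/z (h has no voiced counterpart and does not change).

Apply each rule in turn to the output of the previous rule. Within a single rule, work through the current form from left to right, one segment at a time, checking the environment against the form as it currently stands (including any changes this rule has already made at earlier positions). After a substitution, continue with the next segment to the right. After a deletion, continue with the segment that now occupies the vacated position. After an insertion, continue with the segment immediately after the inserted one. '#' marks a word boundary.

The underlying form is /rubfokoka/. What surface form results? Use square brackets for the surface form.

[rupfogoga]

A Vowel Epenthesis: no change — [rubfokoka]
B Voicing Between Vowels: [rubfokoka] → [rubfogoga]
C Regressive Voicing Assimilation: [rubfogoga] → [rupfogoga]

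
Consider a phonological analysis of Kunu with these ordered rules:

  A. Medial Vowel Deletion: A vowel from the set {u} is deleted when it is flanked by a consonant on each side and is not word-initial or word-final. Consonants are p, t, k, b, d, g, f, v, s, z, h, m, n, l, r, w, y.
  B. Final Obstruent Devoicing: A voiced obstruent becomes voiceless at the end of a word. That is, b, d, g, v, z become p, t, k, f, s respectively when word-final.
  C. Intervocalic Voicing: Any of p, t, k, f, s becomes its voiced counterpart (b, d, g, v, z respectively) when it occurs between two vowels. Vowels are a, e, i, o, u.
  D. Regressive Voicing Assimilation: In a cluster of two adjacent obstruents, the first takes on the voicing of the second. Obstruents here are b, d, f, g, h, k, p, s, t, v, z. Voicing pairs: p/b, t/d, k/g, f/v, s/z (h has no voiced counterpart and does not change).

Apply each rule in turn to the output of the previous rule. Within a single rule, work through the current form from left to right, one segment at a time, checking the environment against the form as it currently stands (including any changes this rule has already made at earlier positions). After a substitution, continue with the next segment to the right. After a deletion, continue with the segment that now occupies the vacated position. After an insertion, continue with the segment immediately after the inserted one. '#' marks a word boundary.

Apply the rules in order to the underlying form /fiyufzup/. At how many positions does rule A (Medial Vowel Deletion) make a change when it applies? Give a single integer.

A Medial Vowel Deletion: [fiyufzup] → [fiyfzp]
B Final Obstruent Devoicing: no change — [fiyfzp]
C Intervocalic Voicing: no change — [fiyfzp]
D Regressive Voicing Assimilation: [fiyfzp] → [fiyvsp]
Rule A changed 2 position(s).

2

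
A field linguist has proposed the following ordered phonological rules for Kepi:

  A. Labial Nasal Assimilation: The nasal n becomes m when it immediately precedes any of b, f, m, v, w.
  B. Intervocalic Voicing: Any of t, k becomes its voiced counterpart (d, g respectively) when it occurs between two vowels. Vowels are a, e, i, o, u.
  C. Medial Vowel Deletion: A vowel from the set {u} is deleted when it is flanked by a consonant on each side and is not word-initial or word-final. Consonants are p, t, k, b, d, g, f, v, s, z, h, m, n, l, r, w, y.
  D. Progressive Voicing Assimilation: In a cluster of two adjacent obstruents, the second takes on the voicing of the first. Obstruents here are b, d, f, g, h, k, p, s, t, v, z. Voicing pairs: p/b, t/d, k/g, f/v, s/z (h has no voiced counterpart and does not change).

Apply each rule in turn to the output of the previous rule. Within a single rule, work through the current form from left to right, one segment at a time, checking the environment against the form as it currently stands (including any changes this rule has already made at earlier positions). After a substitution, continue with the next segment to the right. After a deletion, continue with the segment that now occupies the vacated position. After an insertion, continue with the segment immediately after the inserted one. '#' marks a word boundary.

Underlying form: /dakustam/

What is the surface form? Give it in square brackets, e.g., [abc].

[dagzdam]

A Labial Nasal Assimilation: no change — [dakustam]
B Intervocalic Voicing: [dakustam] → [dagustam]
C Medial Vowel Deletion: [dagustam] → [dagstam]
D Progressive Voicing Assimilation: [dagstam] → [dagzdam]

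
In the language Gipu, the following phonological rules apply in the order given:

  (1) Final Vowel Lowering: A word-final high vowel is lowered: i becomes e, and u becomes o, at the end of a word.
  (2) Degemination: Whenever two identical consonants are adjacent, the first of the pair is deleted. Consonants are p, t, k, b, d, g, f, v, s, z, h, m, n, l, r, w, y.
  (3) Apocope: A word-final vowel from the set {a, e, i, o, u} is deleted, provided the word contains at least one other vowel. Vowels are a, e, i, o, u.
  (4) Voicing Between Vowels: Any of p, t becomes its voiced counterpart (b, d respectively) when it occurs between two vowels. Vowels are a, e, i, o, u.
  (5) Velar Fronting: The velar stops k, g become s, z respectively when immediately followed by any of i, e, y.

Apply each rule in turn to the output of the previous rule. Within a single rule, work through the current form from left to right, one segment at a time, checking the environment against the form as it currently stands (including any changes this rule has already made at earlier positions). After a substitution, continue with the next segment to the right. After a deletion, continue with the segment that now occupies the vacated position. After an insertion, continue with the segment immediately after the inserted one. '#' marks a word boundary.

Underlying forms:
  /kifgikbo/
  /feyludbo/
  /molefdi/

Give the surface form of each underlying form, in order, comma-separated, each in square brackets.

/kifgikbo/:
  (1) Final Vowel Lowering: no change — [kifgikbo]
  (2) Degemination: no change — [kifgikbo]
  (3) Apocope: [kifgikbo] → [kifgikb]
  (4) Voicing Between Vowels: no change — [kifgikb]
  (5) Velar Fronting: [kifgikb] → [sifzikb]
/feyludbo/:
  (1) Final Vowel Lowering: no change — [feyludbo]
  (2) Degemination: no change — [feyludbo]
  (3) Apocope: [feyludbo] → [feyludb]
  (4) Voicing Between Vowels: no change — [feyludb]
  (5) Velar Fronting: no change — [feyludb]
/molefdi/:
  (1) Final Vowel Lowering: [molefdi] → [molefde]
  (2) Degemination: no change — [molefde]
  (3) Apocope: [molefde] → [molefd]
  (4) Voicing Between Vowels: no change — [molefd]
  (5) Velar Fronting: no change — [molefd]

[sifzikb], [feyludb], [molefd]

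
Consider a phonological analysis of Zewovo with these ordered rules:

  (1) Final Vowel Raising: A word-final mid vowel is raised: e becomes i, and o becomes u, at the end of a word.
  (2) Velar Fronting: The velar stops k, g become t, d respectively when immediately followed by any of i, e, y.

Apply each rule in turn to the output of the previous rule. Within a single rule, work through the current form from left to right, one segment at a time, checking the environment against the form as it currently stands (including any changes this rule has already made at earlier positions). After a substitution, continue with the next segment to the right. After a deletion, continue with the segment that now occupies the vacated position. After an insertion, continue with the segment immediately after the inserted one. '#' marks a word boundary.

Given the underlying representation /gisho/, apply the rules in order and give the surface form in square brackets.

[dishu]

(1) Final Vowel Raising: [gisho] → [gishu]
(2) Velar Fronting: [gishu] → [dishu]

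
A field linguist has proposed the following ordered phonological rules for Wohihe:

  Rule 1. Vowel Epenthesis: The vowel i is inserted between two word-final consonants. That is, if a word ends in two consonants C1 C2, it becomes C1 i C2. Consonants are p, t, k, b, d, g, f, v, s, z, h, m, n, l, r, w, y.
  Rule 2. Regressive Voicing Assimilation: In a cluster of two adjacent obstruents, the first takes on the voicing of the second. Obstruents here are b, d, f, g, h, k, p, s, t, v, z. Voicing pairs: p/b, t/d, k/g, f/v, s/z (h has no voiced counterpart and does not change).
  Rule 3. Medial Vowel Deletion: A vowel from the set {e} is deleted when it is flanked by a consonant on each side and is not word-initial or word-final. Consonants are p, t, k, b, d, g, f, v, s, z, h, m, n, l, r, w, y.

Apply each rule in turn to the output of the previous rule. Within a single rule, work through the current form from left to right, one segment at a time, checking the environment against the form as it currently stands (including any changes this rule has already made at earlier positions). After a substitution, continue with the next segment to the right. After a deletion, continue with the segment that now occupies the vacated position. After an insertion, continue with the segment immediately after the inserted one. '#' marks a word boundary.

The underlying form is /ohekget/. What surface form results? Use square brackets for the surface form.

[ohggt]

Rule 1 Vowel Epenthesis: no change — [ohekget]
Rule 2 Regressive Voicing Assimilation: [ohekget] → [ohegget]
Rule 3 Medial Vowel Deletion: [ohegget] → [ohggt]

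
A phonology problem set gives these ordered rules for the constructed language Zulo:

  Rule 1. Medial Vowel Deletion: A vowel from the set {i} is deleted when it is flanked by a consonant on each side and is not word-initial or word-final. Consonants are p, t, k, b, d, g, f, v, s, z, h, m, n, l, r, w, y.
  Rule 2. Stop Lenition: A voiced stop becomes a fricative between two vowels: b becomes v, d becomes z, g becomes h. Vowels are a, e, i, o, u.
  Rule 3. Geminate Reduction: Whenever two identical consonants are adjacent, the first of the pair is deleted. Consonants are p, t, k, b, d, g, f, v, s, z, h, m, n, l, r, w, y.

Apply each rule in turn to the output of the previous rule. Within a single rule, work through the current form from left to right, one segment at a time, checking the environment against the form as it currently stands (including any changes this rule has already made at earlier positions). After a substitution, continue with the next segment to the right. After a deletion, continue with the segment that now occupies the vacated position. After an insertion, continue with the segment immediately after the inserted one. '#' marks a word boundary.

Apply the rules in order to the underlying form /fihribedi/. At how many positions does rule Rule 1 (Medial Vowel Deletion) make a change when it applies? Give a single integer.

2

Rule 1 Medial Vowel Deletion: [fihribedi] → [fhrbedi]
Rule 2 Stop Lenition: [fhrbedi] → [fhrbezi]
Rule 3 Geminate Reduction: no change — [fhrbezi]
Rule Rule 1 changed 2 position(s).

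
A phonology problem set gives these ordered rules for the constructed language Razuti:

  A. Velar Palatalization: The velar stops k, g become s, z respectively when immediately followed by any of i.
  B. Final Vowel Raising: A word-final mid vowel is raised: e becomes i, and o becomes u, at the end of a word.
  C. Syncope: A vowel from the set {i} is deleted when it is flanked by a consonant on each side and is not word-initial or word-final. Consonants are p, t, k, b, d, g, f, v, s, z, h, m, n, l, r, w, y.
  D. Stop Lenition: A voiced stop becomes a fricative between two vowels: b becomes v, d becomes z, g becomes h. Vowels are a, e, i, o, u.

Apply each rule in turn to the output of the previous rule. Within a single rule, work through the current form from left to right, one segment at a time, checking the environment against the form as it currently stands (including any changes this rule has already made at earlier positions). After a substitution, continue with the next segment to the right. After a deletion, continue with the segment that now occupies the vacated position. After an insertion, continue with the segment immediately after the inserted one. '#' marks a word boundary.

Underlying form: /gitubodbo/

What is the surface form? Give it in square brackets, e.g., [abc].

A Velar Palatalization: [gitubodbo] → [zitubodbo]
B Final Vowel Raising: [zitubodbo] → [zitubodbu]
C Syncope: [zitubodbu] → [ztubodbu]
D Stop Lenition: [ztubodbu] → [ztuvodbu]

[ztuvodbu]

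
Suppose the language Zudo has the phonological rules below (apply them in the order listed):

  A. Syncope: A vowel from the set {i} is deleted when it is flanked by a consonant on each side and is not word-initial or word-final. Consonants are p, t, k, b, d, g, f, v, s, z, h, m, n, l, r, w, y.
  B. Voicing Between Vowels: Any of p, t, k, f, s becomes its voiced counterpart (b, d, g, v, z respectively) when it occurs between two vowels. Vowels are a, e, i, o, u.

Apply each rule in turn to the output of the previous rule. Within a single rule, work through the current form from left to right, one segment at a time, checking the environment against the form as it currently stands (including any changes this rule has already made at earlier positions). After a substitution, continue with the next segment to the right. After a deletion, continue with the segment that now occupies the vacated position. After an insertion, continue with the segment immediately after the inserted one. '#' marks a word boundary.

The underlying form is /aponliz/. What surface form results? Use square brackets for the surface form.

[abonlz]

A Syncope: [aponliz] → [aponlz]
B Voicing Between Vowels: [aponlz] → [abonlz]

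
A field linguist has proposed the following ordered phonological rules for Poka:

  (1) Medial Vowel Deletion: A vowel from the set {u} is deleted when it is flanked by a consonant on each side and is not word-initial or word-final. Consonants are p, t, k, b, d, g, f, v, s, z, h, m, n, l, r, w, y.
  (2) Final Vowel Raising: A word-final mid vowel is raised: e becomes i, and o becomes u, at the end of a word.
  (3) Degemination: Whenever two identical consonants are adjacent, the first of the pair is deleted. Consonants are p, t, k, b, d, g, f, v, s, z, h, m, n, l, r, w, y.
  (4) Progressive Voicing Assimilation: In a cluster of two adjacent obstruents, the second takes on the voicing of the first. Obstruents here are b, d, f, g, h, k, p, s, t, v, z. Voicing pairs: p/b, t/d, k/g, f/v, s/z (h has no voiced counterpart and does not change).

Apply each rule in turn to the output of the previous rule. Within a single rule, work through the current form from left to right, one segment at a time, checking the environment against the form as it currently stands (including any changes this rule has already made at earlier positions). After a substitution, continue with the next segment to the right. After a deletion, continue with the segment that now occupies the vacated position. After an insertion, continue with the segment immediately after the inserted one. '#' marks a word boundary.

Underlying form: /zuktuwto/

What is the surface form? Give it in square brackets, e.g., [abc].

[zgdwtu]

(1) Medial Vowel Deletion: [zuktuwto] → [zktwto]
(2) Final Vowel Raising: [zktwto] → [zktwtu]
(3) Degemination: no change — [zktwtu]
(4) Progressive Voicing Assimilation: [zktwtu] → [zgdwtu]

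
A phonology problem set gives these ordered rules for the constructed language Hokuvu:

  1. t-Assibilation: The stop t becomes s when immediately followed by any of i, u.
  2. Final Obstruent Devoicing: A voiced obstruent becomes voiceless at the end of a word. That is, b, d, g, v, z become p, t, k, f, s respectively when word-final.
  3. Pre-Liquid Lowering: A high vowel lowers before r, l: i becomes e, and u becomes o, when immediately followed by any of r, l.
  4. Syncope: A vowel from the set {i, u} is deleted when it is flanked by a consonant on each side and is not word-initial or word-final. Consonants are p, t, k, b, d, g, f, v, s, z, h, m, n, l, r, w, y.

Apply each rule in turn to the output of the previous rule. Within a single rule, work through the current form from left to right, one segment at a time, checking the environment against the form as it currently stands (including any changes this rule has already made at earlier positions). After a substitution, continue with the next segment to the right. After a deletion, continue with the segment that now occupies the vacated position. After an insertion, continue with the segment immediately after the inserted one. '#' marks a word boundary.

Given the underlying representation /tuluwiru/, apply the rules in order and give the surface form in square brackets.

[solweru]

1 t-Assibilation: [tuluwiru] → [suluwiru]
2 Final Obstruent Devoicing: no change — [suluwiru]
3 Pre-Liquid Lowering: [suluwiru] → [soluweru]
4 Syncope: [soluweru] → [solweru]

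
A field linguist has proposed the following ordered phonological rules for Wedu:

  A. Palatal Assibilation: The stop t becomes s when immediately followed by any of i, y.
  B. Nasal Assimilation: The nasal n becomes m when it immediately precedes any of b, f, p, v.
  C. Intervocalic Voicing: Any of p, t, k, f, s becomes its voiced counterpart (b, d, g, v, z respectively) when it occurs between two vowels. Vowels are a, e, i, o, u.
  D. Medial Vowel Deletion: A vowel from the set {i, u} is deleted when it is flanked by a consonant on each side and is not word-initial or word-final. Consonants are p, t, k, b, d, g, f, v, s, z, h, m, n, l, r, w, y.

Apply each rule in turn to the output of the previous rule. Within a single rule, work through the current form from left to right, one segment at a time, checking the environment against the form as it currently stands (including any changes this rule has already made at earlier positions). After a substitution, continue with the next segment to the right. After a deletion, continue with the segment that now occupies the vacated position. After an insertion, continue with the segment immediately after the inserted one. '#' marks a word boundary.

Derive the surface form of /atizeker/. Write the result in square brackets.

A Palatal Assibilation: [atizeker] → [asizeker]
B Nasal Assimilation: no change — [asizeker]
C Intervocalic Voicing: [asizeker] → [azizeger]
D Medial Vowel Deletion: [azizeger] → [azzeger]

[azzeger]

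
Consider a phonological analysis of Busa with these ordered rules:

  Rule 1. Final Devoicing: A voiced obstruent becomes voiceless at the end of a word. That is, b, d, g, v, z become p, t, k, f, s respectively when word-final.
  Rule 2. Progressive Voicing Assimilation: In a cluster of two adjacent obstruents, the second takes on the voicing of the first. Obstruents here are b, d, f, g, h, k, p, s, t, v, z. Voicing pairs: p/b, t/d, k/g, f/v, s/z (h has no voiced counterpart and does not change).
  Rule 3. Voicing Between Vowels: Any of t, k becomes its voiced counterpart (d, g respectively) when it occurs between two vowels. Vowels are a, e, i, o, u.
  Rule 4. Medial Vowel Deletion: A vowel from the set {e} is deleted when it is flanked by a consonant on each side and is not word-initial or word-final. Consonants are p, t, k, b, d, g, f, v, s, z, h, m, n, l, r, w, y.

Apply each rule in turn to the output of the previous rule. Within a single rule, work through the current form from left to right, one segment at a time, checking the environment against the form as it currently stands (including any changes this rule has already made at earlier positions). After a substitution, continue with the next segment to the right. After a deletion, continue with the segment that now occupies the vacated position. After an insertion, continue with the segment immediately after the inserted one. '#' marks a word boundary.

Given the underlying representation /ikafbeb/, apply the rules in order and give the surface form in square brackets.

[igafpp]

Rule 1 Final Devoicing: [ikafbeb] → [ikafbep]
Rule 2 Progressive Voicing Assimilation: [ikafbep] → [ikafpep]
Rule 3 Voicing Between Vowels: [ikafpep] → [igafpep]
Rule 4 Medial Vowel Deletion: [igafpep] → [igafpp]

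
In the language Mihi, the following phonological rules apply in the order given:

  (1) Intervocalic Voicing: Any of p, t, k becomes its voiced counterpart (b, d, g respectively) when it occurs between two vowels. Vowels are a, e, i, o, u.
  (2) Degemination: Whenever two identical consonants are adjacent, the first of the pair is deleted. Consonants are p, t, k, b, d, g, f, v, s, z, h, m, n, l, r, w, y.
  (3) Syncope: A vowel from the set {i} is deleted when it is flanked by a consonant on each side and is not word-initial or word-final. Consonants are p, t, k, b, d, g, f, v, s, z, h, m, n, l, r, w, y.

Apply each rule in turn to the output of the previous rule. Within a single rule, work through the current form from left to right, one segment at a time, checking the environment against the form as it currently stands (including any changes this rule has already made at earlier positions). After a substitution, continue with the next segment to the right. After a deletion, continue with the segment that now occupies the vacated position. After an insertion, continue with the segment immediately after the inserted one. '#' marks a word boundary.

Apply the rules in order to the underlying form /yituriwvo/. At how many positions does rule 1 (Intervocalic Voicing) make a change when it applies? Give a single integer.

1

(1) Intervocalic Voicing: [yituriwvo] → [yiduriwvo]
(2) Degemination: no change — [yiduriwvo]
(3) Syncope: [yiduriwvo] → [ydurwvo]
Rule 1 changed 1 position(s).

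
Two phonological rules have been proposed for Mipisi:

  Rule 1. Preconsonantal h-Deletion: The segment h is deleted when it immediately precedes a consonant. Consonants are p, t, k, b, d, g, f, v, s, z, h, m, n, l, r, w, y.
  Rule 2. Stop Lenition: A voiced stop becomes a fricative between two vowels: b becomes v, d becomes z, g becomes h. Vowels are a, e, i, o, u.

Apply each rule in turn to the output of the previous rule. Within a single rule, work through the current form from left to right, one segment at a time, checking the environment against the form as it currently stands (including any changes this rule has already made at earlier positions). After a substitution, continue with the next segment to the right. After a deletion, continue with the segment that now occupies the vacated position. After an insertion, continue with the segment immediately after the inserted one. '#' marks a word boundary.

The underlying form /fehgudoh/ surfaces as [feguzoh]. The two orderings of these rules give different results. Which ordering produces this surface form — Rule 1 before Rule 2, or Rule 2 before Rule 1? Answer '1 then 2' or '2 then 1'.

Order 1 then 2:
  1 Preconsonantal h-Deletion: [fehgudoh] → [fegudoh]
  2 Stop Lenition: [fegudoh] → [fehuzoh]
  result: [fehuzoh]
Order 2 then 1:
  2 Stop Lenition: [fehgudoh] → [fehguzoh]
  1 Preconsonantal h-Deletion: [fehguzoh] → [feguzoh]
  result: [feguzoh]

2 then 1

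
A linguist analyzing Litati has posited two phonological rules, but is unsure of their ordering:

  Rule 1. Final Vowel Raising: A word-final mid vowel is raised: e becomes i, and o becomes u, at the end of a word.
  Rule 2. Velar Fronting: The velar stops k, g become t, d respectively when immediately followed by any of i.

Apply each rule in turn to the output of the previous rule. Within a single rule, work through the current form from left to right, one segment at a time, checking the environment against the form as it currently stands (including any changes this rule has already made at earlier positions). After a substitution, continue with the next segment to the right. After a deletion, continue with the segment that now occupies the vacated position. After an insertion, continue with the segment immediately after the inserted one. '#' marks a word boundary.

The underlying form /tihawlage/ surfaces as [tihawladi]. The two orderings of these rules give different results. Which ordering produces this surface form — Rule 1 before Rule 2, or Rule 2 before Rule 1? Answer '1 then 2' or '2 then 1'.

Order 1 then 2:
  1 Final Vowel Raising: [tihawlage] → [tihawlagi]
  2 Velar Fronting: [tihawlagi] → [tihawladi]
  result: [tihawladi]
Order 2 then 1:
  2 Velar Fronting: no change — [tihawlage]
  1 Final Vowel Raising: [tihawlage] → [tihawlagi]
  result: [tihawlagi]

1 then 2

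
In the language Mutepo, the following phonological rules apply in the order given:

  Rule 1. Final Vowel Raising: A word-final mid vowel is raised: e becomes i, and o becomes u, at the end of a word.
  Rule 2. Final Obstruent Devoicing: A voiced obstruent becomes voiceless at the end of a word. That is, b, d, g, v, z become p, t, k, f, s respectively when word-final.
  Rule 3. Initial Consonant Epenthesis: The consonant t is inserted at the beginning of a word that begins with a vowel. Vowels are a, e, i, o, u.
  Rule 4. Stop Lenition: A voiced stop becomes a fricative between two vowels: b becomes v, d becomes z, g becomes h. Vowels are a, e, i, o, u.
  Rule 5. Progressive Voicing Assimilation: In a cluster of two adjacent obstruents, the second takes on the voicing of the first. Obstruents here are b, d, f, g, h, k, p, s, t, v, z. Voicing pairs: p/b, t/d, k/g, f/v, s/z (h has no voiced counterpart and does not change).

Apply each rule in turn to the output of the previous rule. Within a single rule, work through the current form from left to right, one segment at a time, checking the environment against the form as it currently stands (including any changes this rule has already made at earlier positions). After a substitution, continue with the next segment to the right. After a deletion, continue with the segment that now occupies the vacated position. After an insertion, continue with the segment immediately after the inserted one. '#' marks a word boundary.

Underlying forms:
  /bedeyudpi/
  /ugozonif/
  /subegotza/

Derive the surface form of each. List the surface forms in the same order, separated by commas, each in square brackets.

/bedeyudpi/:
  Rule 1 Final Vowel Raising: no change — [bedeyudpi]
  Rule 2 Final Obstruent Devoicing: no change — [bedeyudpi]
  Rule 3 Initial Consonant Epenthesis: no change — [bedeyudpi]
  Rule 4 Stop Lenition: [bedeyudpi] → [bezeyudpi]
  Rule 5 Progressive Voicing Assimilation: [bezeyudpi] → [bezeyudbi]
/ugozonif/:
  Rule 1 Final Vowel Raising: no change — [ugozonif]
  Rule 2 Final Obstruent Devoicing: no change — [ugozonif]
  Rule 3 Initial Consonant Epenthesis: [ugozonif] → [tugozonif]
  Rule 4 Stop Lenition: [tugozonif] → [tuhozonif]
  Rule 5 Progressive Voicing Assimilation: no change — [tuhozonif]
/subegotza/:
  Rule 1 Final Vowel Raising: no change — [subegotza]
  Rule 2 Final Obstruent Devoicing: no change — [subegotza]
  Rule 3 Initial Consonant Epenthesis: no change — [subegotza]
  Rule 4 Stop Lenition: [subegotza] → [suvehotza]
  Rule 5 Progressive Voicing Assimilation: [suvehotza] → [suvehotsa]

[bezeyudbi], [tuhozonif], [suvehotsa]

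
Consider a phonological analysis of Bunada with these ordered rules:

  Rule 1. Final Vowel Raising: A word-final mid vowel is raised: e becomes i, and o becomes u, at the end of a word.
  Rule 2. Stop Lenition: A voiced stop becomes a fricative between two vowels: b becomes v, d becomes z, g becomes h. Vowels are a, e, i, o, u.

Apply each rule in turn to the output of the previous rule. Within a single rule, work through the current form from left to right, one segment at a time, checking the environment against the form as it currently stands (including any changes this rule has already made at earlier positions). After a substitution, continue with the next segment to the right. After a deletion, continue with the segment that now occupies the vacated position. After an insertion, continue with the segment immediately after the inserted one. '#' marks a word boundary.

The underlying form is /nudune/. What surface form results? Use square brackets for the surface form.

[nuzuni]

Rule 1 Final Vowel Raising: [nudune] → [nuduni]
Rule 2 Stop Lenition: [nuduni] → [nuzuni]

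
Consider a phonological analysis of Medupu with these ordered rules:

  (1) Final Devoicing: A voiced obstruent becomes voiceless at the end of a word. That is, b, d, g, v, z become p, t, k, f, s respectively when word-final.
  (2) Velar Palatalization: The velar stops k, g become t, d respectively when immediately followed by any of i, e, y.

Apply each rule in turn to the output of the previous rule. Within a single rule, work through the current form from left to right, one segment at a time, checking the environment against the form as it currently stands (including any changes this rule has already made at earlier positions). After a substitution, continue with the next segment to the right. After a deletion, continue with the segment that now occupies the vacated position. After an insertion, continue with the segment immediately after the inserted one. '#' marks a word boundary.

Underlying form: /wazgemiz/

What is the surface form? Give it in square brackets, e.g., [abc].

[wazdemis]

(1) Final Devoicing: [wazgemiz] → [wazgemis]
(2) Velar Palatalization: [wazgemis] → [wazdemis]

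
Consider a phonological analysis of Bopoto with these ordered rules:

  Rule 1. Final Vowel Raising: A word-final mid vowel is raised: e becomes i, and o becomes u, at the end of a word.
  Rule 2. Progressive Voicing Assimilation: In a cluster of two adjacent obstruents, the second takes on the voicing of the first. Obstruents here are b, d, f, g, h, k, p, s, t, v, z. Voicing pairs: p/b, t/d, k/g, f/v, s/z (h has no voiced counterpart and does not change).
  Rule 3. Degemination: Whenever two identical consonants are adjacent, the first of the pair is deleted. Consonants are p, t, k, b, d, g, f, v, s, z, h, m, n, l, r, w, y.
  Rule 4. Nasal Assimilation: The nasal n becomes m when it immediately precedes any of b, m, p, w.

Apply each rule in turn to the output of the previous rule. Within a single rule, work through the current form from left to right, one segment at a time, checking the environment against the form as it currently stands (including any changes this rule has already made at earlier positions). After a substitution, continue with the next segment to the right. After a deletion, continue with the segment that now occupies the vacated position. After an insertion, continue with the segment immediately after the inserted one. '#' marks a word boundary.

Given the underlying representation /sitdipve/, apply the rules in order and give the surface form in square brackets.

Rule 1 Final Vowel Raising: [sitdipve] → [sitdipvi]
Rule 2 Progressive Voicing Assimilation: [sitdipvi] → [sittipfi]
Rule 3 Degemination: [sittipfi] → [sitipfi]
Rule 4 Nasal Assimilation: no change — [sitipfi]

[sitipfi]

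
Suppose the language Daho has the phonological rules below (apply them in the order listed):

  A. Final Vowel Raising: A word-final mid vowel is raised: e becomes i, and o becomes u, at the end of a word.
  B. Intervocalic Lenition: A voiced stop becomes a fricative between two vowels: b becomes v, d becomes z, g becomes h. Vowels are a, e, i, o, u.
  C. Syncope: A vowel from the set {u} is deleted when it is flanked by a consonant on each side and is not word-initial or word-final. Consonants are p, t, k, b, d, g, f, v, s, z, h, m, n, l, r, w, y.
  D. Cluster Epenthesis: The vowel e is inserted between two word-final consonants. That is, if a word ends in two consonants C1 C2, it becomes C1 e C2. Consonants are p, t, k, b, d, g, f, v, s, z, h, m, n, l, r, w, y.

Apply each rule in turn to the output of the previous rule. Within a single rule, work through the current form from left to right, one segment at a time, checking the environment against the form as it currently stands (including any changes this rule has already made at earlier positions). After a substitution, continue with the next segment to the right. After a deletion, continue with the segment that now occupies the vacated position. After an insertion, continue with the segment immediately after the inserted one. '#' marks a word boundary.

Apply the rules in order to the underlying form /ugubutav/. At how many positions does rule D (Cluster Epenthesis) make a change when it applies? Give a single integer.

A Final Vowel Raising: no change — [ugubutav]
B Intervocalic Lenition: [ugubutav] → [uhuvutav]
C Syncope: [uhuvutav] → [uhvtav]
D Cluster Epenthesis: no change — [uhvtav]
Rule D changed 0 position(s).

0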